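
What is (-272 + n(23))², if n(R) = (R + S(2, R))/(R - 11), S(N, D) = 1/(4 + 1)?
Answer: 16410601/225 ≈ 72936.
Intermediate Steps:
S(N, D) = ⅕ (S(N, D) = 1/5 = ⅕)
n(R) = (⅕ + R)/(-11 + R) (n(R) = (R + ⅕)/(R - 11) = (⅕ + R)/(-11 + R))
(-272 + n(23))² = (-272 + (⅕ + 23)/(-11 + 23))² = (-272 + (116/5)/12)² = (-272 + (1/12)*(116/5))² = (-272 + 29/15)² = (-4051/15)² = 16410601/225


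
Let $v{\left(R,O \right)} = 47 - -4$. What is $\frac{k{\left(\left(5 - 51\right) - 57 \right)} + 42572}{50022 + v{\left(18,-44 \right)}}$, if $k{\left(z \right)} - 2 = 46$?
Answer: $\frac{42620}{50073} \approx 0.85116$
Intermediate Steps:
$v{\left(R,O \right)} = 51$ ($v{\left(R,O \right)} = 47 + 4 = 51$)
$k{\left(z \right)} = 48$ ($k{\left(z \right)} = 2 + 46 = 48$)
$\frac{k{\left(\left(5 - 51\right) - 57 \right)} + 42572}{50022 + v{\left(18,-44 \right)}} = \frac{48 + 42572}{50022 + 51} = \frac{42620}{50073}$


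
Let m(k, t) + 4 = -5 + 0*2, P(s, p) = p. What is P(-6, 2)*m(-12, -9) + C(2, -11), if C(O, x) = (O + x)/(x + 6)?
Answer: -81/5 ≈ -16.200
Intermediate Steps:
m(k, t) = -9 (m(k, t) = -4 + (-5 + 0*2) = -4 + (-5 + 0) = -4 - 5 = -9)
C(O, x) = (O + x)/(6 + x)
P(-6, 2)*m(-12, -9) + C(2, -11) = 2*(-9) + (2 - 11)/(6 - 11) = -18 - 9/(-5) = -18 - 1/5*(-9) = -18 + 9/5 = -81/5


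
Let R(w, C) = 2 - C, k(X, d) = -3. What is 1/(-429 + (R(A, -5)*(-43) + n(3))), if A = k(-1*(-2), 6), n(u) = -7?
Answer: -1/737 ≈ -0.0013569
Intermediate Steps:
A = -3
1/(-429 + (R(A, -5)*(-43) + n(3))) = 1/(-429 + ((2 - 1*(-5))*(-43) - 7)) = 1/(-429 + ((2 + 5)*(-43) - 7)) = 1/(-429 + (7*(-43) - 7)) = 1/(-429 + (-301 - 7)) = 1/(-429 - 308) = 1/(-737) = -1/737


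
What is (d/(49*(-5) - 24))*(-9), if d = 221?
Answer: 1989/269 ≈ 7.3941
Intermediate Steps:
(d/(49*(-5) - 24))*(-9) = (221/(49*(-5) - 24))*(-9) = (221/(-245 - 24))*(-9) = (221/(-269))*(-9) = (221*(-1/269))*(-9) = -221/269*(-9) = 1989/269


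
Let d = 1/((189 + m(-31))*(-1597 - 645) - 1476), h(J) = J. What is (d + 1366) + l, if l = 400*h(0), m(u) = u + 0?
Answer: 485902591/355712 ≈ 1366.0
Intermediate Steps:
m(u) = u
l = 0 (l = 400*0 = 0)
d = -1/355712 (d = 1/((189 - 31)*(-1597 - 645) - 1476) = 1/(158*(-2242) - 1476) = 1/(-354236 - 1476) = 1/(-355712) = -1/355712 ≈ -2.8113e-6)
(d + 1366) + l = (-1/355712 + 1366) + 0 = 485902591/355712 + 0 = 485902591/355712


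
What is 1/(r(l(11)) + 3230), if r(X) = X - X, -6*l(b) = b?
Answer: 1/3230 ≈ 0.00030960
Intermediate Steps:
l(b) = -b/6
r(X) = 0
1/(r(l(11)) + 3230) = 1/(0 + 3230) = 1/3230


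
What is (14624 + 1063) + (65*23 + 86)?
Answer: 17268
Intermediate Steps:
(14624 + 1063) + (65*23 + 86) = 15687 + (1495 + 86) = 15687 + 1581 = 17268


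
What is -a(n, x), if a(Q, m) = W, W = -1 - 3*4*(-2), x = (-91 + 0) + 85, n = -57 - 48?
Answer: -23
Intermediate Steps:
n = -105
x = -6 (x = -91 + 85 = -6)
W = 23 (W = -1 - (-24) = -1 - 3*(-8) = -1 + 24 = 23)
a(Q, m) = 23
-a(n, x) = -1*23 = -23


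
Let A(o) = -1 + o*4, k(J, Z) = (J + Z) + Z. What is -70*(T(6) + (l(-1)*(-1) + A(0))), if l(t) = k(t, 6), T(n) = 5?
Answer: 490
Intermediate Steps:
k(J, Z) = J + 2*Z
l(t) = 12 + t (l(t) = t + 2*6 = t + 12 = 12 + t)
A(o) = -1 + 4*o
-70*(T(6) + (l(-1)*(-1) + A(0))) = -70*(5 + ((12 - 1)*(-1) + (-1 + 4*0))) = -70*(5 + (11*(-1) + (-1 + 0))) = -70*(5 + (-11 - 1)) = -70*(5 - 12) = -70*(-7) = 490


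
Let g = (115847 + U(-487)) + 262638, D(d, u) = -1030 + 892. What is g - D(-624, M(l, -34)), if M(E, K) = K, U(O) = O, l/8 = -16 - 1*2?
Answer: 378136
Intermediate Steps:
l = -144 (l = 8*(-16 - 1*2) = 8*(-16 - 2) = 8*(-18) = -144)
D(d, u) = -138
g = 377998 (g = (115847 - 487) + 262638 = 115360 + 262638 = 377998)
g - D(-624, M(l, -34)) = 377998 - 1*(-138) = 377998 + 138 = 378136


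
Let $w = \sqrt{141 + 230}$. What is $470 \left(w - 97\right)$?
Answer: $-45590 + 470 \sqrt{371} \approx -36537.0$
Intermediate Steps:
$w = \sqrt{371} \approx 19.261$
$470 \left(w - 97\right) = 470 \left(\sqrt{371} - 97\right) = 470 \left(-97 + \sqrt{371}\right) = -45590 + 470 \sqrt{371}$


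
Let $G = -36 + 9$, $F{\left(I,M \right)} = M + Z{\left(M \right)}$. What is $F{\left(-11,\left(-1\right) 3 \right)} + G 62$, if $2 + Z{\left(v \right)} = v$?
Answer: $-1682$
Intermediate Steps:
$Z{\left(v \right)} = -2 + v$
$F{\left(I,M \right)} = -2 + 2 M$ ($F{\left(I,M \right)} = M + \left(-2 + M\right) = -2 + 2 M$)
$G = -27$
$F{\left(-11,\left(-1\right) 3 \right)} + G 62 = \left(-2 + 2 \left(\left(-1\right) 3\right)\right) - 1674 = \left(-2 + 2 \left(-3\right)\right) - 1674 = \left(-2 - 6\right) - 1674 = -8 - 1674 = -1682$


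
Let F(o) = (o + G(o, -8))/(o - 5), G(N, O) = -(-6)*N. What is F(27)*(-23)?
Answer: -4347/22 ≈ -197.59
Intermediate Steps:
G(N, O) = 6*N
F(o) = 7*o/(-5 + o) (F(o) = (o + 6*o)/(o - 5) = (7*o)/(-5 + o) = 7*o/(-5 + o))
F(27)*(-23) = (7*27/(-5 + 27))*(-23) = (7*27/22)*(-23) = (7*27*(1/22))*(-23) = (189/22)*(-23) = -4347/22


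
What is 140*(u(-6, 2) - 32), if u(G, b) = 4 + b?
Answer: -3640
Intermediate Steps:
140*(u(-6, 2) - 32) = 140*((4 + 2) - 32) = 140*(6 - 32) = 140*(-26) = -3640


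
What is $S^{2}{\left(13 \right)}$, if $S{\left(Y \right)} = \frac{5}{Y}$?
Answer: $\frac{25}{169} \approx 0.14793$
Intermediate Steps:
$S^{2}{\left(13 \right)} = \left(\frac{5}{13}\right)^{2} = \frac{25}{169}$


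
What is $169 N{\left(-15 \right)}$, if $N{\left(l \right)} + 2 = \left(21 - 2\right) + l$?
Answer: $338$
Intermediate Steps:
$N{\left(l \right)} = 17 + l$ ($N{\left(l \right)} = -2 + \left(\left(21 - 2\right) + l\right) = -2 + \left(19 + l\right) = 17 + l$)
$169 N{\left(-15 \right)} = 169 \left(17 - 15\right) = 169 \cdot 2 = 338$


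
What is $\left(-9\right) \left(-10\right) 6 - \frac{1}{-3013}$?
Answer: $\frac{1627021}{3013} \approx 540.0$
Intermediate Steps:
$\left(-9\right) \left(-10\right) 6 - \frac{1}{-3013} = 90 \cdot 6 - - \frac{1}{3013} = 540 + \frac{1}{3013} = \frac{1627021}{3013}$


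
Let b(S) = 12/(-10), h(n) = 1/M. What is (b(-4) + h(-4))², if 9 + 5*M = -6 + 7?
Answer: 5329/1600 ≈ 3.3306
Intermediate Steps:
M = -8/5 (M = -9/5 + (-6 + 7)/5 = -9/5 + (⅕)*1 = -9/5 + ⅕ = -8/5 ≈ -1.6000)
h(n) = -5/8 (h(n) = 1/(-8/5) = -5/8)
b(S) = -6/5 (b(S) = 12*(-⅒) = -6/5)
(b(-4) + h(-4))² = (-6/5 - 5/8)² = (-73/40)² = 5329/1600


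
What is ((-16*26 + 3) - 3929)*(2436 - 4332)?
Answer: 8232432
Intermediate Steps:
((-16*26 + 3) - 3929)*(2436 - 4332) = ((-416 + 3) - 3929)*(-1896) = (-413 - 3929)*(-1896) = -4342*(-1896) = 8232432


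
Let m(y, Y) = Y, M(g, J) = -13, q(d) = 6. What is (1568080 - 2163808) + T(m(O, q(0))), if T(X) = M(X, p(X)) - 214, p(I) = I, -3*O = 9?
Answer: -595955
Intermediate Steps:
O = -3 (O = -⅓*9 = -3)
T(X) = -227 (T(X) = -13 - 214 = -227)
(1568080 - 2163808) + T(m(O, q(0))) = (1568080 - 2163808) - 227 = -595728 - 227 = -595955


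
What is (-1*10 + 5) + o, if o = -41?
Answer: -46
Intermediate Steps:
(-1*10 + 5) + o = (-1*10 + 5) - 41 = (-10 + 5) - 41 = -5 - 41 = -46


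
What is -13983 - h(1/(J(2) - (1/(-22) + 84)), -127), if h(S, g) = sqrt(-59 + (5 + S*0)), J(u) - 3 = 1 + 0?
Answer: -13983 - 3*I*sqrt(6) ≈ -13983.0 - 7.3485*I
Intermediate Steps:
J(u) = 4 (J(u) = 3 + (1 + 0) = 3 + 1 = 4)
h(S, g) = 3*I*sqrt(6) (h(S, g) = sqrt(-59 + (5 + 0)) = sqrt(-59 + 5) = sqrt(-54) = 3*I*sqrt(6))
-13983 - h(1/(J(2) - (1/(-22) + 84)), -127) = -13983 - 3*I*sqrt(6)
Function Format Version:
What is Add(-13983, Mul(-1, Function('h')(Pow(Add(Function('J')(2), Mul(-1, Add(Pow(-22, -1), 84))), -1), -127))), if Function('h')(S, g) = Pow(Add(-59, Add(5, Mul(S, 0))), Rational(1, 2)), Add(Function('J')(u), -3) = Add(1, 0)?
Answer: Add(-13983, Mul(-3, I, Pow(6, Rational(1, 2)))) ≈ Add(-13983., Mul(-7.3485, I))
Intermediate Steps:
Function('J')(u) = 4 (Function('J')(u) = Add(3, Add(1, 0)) = Add(3, 1) = 4)
Function('h')(S, g) = Mul(3, I, Pow(6, Rational(1, 2))) (Function('h')(S, g) = Pow(Add(-59, Add(5, 0)), Rational(1, 2)) = Pow(Add(-59, 5), Rational(1, 2)) = Pow(-54, Rational(1, 2)) = Mul(3, I, Pow(6, Rational(1, 2))))
Add(-13983, Mul(-1, Function('h')(Pow(Add(Function('J')(2), Mul(-1, Add(Pow(-22, -1), 84))), -1), -127))) = Add(-13983, Mul(-1, Mul(3, I, Pow(6, Rational(1, 2))))) = Add(-13983, Mul(-3, I, Pow(6, Rational(1, 2))))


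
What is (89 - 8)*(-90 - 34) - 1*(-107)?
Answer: -9937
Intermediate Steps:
(89 - 8)*(-90 - 34) - 1*(-107) = 81*(-124) + 107 = -10044 + 107 = -9937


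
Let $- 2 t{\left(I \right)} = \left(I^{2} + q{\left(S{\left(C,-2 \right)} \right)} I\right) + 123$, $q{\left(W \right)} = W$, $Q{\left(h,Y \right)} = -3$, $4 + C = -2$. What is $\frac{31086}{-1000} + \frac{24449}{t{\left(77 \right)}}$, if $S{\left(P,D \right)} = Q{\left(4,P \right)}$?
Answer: $- \frac{114924803}{2910500} \approx -39.486$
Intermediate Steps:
$C = -6$ ($C = -4 - 2 = -6$)
$S{\left(P,D \right)} = -3$
$t{\left(I \right)} = - \frac{123}{2} - \frac{I^{2}}{2} + \frac{3 I}{2}$ ($t{\left(I \right)} = - \frac{\left(I^{2} - 3 I\right) + 123}{2} = - \frac{123 + I^{2} - 3 I}{2} = - \frac{123}{2} - \frac{I^{2}}{2} + \frac{3 I}{2}$)
$\frac{31086}{-1000} + \frac{24449}{t{\left(77 \right)}} = \frac{31086}{-1000} + \frac{24449}{- \frac{123}{2} - \frac{77^{2}}{2} + \frac{3}{2} \cdot 77} = 31086 \left(- \frac{1}{1000}\right) + \frac{24449}{- \frac{123}{2} - \frac{5929}{2} + \frac{231}{2}} = - \frac{15543}{500} + \frac{24449}{- \frac{123}{2} - \frac{5929}{2} + \frac{231}{2}} = - \frac{15543}{500} + \frac{24449}{- \frac{5821}{2}} = - \frac{15543}{500} + 24449 \left(- \frac{2}{5821}\right) = - \frac{15543}{500} - \frac{48898}{5821} = - \frac{114924803}{2910500}$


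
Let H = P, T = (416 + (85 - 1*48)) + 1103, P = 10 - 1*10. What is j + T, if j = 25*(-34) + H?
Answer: 706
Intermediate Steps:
P = 0 (P = 10 - 10 = 0)
T = 1556 (T = (416 + (85 - 48)) + 1103 = (416 + 37) + 1103 = 453 + 1103 = 1556)
H = 0
j = -850 (j = 25*(-34) + 0 = -850 + 0 = -850)
j + T = -850 + 1556 = 706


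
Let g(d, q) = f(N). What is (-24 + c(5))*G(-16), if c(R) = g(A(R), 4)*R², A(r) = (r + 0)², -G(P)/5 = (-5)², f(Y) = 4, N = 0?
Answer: -9500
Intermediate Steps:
G(P) = -125 (G(P) = -5*(-5)² = -5*25 = -125)
A(r) = r²
g(d, q) = 4
c(R) = 4*R²
(-24 + c(5))*G(-16) = (-24 + 4*5²)*(-125) = (-24 + 4*25)*(-125) = (-24 + 100)*(-125) = 76*(-125) = -9500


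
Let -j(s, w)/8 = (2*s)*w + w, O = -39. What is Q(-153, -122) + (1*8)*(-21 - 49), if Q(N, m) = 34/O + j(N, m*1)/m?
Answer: 73286/39 ≈ 1879.1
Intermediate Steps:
j(s, w) = -8*w - 16*s*w (j(s, w) = -8*((2*s)*w + w) = -8*(2*s*w + w) = -8*(w + 2*s*w) = -8*w - 16*s*w)
Q(N, m) = -346/39 - 16*N (Q(N, m) = 34/(-39) + (-8*m*1*(1 + 2*N))/m = 34*(-1/39) + (-8*m*(1 + 2*N))/m = -34/39 + (-8 - 16*N) = -346/39 - 16*N)
Q(-153, -122) + (1*8)*(-21 - 49) = (-346/39 - 16*(-153)) + (1*8)*(-21 - 49) = (-346/39 + 2448) + 8*(-70) = 95126/39 - 560 = 73286/39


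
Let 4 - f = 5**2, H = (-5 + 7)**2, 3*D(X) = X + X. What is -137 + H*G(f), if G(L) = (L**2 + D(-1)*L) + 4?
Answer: 1699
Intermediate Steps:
D(X) = 2*X/3 (D(X) = (X + X)/3 = (2*X)/3 = 2*X/3)
H = 4 (H = 2**2 = 4)
f = -21 (f = 4 - 1*5**2 = 4 - 1*25 = 4 - 25 = -21)
G(L) = 4 + L**2 - 2*L/3 (G(L) = (L**2 + ((2/3)*(-1))*L) + 4 = (L**2 - 2*L/3) + 4 = 4 + L**2 - 2*L/3)
-137 + H*G(f) = -137 + 4*(4 + (-21)**2 - 2/3*(-21)) = -137 + 4*(4 + 441 + 14) = -137 + 4*459 = -137 + 1836 = 1699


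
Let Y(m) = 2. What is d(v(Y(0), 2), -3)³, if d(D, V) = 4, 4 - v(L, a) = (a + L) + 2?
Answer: 64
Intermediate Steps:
v(L, a) = 2 - L - a (v(L, a) = 4 - ((a + L) + 2) = 4 - ((L + a) + 2) = 4 - (2 + L + a) = 4 + (-2 - L - a) = 2 - L - a)
d(v(Y(0), 2), -3)³ = 4³ = 64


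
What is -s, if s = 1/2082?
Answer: -1/2082 ≈ -0.00048031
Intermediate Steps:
s = 1/2082 ≈ 0.00048031
-s = -1*1/2082 = -1/2082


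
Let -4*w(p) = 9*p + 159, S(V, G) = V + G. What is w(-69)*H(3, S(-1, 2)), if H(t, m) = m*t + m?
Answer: 462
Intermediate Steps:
S(V, G) = G + V
H(t, m) = m + m*t
w(p) = -159/4 - 9*p/4 (w(p) = -(9*p + 159)/4 = -(159 + 9*p)/4 = -159/4 - 9*p/4)
w(-69)*H(3, S(-1, 2)) = (-159/4 - 9/4*(-69))*((2 - 1)*(1 + 3)) = (-159/4 + 621/4)*(1*4) = (231/2)*4 = 462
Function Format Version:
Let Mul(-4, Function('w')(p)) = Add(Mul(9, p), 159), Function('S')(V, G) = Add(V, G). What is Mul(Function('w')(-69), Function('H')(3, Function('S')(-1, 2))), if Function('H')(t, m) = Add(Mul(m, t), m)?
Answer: 462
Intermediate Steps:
Function('S')(V, G) = Add(G, V)
Function('H')(t, m) = Add(m, Mul(m, t))
Function('w')(p) = Add(Rational(-159, 4), Mul(Rational(-9, 4), p)) (Function('w')(p) = Mul(Rational(-1, 4), Add(Mul(9, p), 159)) = Mul(Rational(-1, 4), Add(159, Mul(9, p))) = Add(Rational(-159, 4), Mul(Rational(-9, 4), p)))
Mul(Function('w')(-69), Function('H')(3, Function('S')(-1, 2))) = Mul(Add(Rational(-159, 4), Mul(Rational(-9, 4), -69)), Mul(Add(2, -1), Add(1, 3))) = Mul(Add(Rational(-159, 4), Rational(621, 4)), Mul(1, 4)) = Mul(Rational(231, 2), 4) = 462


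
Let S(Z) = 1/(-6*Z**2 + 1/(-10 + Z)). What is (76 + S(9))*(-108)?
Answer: -3997188/487 ≈ -8207.8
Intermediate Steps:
S(Z) = 1/(1/(-10 + Z) - 6*Z**2)
(76 + S(9))*(-108) = (76 + (-10 + 9)/(1 - 6*9**3 + 60*9**2))*(-108) = (76 - 1/(1 - 6*729 + 60*81))*(-108) = (76 - 1/(1 - 4374 + 4860))*(-108) = (76 - 1/487)*(-108) = (37011/487)*(-108) = -3997188/487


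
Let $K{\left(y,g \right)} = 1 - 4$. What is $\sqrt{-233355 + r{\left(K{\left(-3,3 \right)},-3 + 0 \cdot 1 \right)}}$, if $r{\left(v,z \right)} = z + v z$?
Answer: $i \sqrt{233349} \approx 483.06 i$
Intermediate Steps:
$K{\left(y,g \right)} = -3$
$\sqrt{-233355 + r{\left(K{\left(-3,3 \right)},-3 + 0 \cdot 1 \right)}} = \sqrt{-233355 + \left(-3 + 0 \cdot 1\right) \left(1 - 3\right)} = \sqrt{-233355 + \left(-3 + 0\right) \left(-2\right)} = \sqrt{-233355 - -6} = \sqrt{-233355 + 6} = \sqrt{-233349} = i \sqrt{233349}$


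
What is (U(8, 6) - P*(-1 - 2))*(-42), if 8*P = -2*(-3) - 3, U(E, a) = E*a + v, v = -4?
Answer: -7581/4 ≈ -1895.3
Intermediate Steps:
U(E, a) = -4 + E*a (U(E, a) = E*a - 4 = -4 + E*a)
P = 3/8 (P = (-2*(-3) - 3)/8 = (6 - 3)/8 = (⅛)*3 = 3/8 ≈ 0.37500)
(U(8, 6) - P*(-1 - 2))*(-42) = ((-4 + 8*6) - 3*(-1 - 2)/8)*(-42) = ((-4 + 48) - 3*(-3)/8)*(-42) = (44 - 1*(-9/8))*(-42) = (44 + 9/8)*(-42) = (361/8)*(-42) = -7581/4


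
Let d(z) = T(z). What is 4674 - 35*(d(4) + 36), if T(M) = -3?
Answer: 3519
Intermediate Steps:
d(z) = -3
4674 - 35*(d(4) + 36) = 4674 - 35*(-3 + 36) = 4674 - 35*33 = 4674 - 1155 = 3519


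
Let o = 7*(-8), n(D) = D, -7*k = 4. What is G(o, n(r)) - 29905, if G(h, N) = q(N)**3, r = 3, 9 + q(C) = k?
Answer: -10558178/343 ≈ -30782.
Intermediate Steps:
k = -4/7 (k = -1/7*4 = -4/7 ≈ -0.57143)
q(C) = -67/7 (q(C) = -9 - 4/7 = -67/7)
o = -56
G(h, N) = -300763/343 (G(h, N) = (-67/7)**3 = -300763/343)
G(o, n(r)) - 29905 = -300763/343 - 29905 = -10558178/343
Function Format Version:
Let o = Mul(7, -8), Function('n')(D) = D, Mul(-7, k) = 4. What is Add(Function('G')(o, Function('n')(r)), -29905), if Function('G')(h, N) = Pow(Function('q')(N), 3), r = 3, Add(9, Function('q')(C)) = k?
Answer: Rational(-10558178, 343) ≈ -30782.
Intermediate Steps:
k = Rational(-4, 7) (k = Mul(Rational(-1, 7), 4) = Rational(-4, 7) ≈ -0.57143)
Function('q')(C) = Rational(-67, 7) (Function('q')(C) = Add(-9, Rational(-4, 7)) = Rational(-67, 7))
o = -56
Function('G')(h, N) = Rational(-300763, 343) (Function('G')(h, N) = Pow(Rational(-67, 7), 3) = Rational(-300763, 343))
Add(Function('G')(o, Function('n')(r)), -29905) = Add(Rational(-300763, 343), -29905) = Rational(-10558178, 343)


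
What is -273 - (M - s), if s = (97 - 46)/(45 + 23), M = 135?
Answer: -1629/4 ≈ -407.25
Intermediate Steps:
s = ¾ (s = 51/68 = 51*(1/68) = ¾ ≈ 0.75000)
-273 - (M - s) = -273 - (135 - 1*¾) = -273 - (135 - ¾) = -273 - 1*537/4 = -273 - 537/4 = -1629/4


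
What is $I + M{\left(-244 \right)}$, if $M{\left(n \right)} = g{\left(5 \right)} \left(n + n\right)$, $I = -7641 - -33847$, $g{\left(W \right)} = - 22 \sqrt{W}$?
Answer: $26206 + 10736 \sqrt{5} \approx 50212.0$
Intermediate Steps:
$I = 26206$ ($I = -7641 + 33847 = 26206$)
$M{\left(n \right)} = - 44 n \sqrt{5}$ ($M{\left(n \right)} = - 22 \sqrt{5} \left(n + n\right) = - 22 \sqrt{5} \cdot 2 n = - 44 n \sqrt{5}$)
$I + M{\left(-244 \right)} = 26206 - - 10736 \sqrt{5} = 26206 + 10736 \sqrt{5}$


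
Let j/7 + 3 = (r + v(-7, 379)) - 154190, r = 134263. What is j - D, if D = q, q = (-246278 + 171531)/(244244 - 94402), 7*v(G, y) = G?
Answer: -20905431567/149842 ≈ -1.3952e+5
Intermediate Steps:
v(G, y) = G/7
j = -139517 (j = -21 + 7*((134263 + (1/7)*(-7)) - 154190) = -21 + 7*((134263 - 1) - 154190) = -21 + 7*(134262 - 154190) = -21 + 7*(-19928) = -21 - 139496 = -139517)
q = -74747/149842 ≈ -0.49884
D = -74747/149842 ≈ -0.49884
j - D = -139517 - 1*(-74747/149842) = -139517 + 74747/149842 = -20905431567/149842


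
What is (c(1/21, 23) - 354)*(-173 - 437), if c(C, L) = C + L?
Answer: 4239500/21 ≈ 2.0188e+5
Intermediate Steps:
(c(1/21, 23) - 354)*(-173 - 437) = ((1/21 + 23) - 354)*(-173 - 437) = ((1/21 + 23) - 354)*(-610) = (484/21 - 354)*(-610) = -6950/21*(-610) = 4239500/21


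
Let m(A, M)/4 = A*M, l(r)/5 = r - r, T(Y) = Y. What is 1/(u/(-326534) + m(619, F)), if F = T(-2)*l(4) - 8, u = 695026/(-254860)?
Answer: -41610227620/824215388349447 ≈ -5.0485e-5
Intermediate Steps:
u = -347513/127430 (u = 695026*(-1/254860) = -347513/127430 ≈ -2.7271)
l(r) = 0 (l(r) = 5*(r - r) = 5*0 = 0)
F = -8 (F = -2*0 - 8 = 0 - 8 = -8)
m(A, M) = 4*A*M (m(A, M) = 4*(A*M) = 4*A*M)
1/(u/(-326534) + m(619, F)) = 1/(-347513/127430/(-326534) + 4*619*(-8)) = 1/(-347513/127430*(-1/326534) - 19808) = 1/(347513/41610227620 - 19808) = 1/(-824215388349447/41610227620) = -41610227620/824215388349447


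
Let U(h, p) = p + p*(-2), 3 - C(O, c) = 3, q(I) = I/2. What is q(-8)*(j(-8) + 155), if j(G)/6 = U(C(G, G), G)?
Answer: -812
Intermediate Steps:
q(I) = I/2 (q(I) = I*(1/2) = I/2)
C(O, c) = 0 (C(O, c) = 3 - 1*3 = 3 - 3 = 0)
U(h, p) = -p (U(h, p) = p - 2*p = -p)
j(G) = -6*G (j(G) = 6*(-G) = -6*G)
q(-8)*(j(-8) + 155) = ((1/2)*(-8))*(-6*(-8) + 155) = -4*(48 + 155) = -4*203 = -812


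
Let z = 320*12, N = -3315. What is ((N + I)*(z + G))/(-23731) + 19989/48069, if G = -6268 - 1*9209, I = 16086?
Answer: 793811440858/126747271 ≈ 6262.9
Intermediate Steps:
G = -15477 (G = -6268 - 9209 = -15477)
z = 3840
((N + I)*(z + G))/(-23731) + 19989/48069 = ((-3315 + 16086)*(3840 - 15477))/(-23731) + 19989/48069 = (12771*(-11637))*(-1/23731) + 19989*(1/48069) = -148616127*(-1/23731) + 2221/5341 = 148616127/23731 + 2221/5341 = 793811440858/126747271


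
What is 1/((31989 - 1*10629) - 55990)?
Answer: -1/34630 ≈ -2.8877e-5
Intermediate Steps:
1/((31989 - 1*10629) - 55990) = 1/((31989 - 10629) - 55990) = 1/(21360 - 55990) = 1/(-34630) = -1/34630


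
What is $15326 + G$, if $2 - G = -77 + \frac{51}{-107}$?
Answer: $\frac{1648386}{107} \approx 15405.0$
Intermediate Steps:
$G = \frac{8504}{107}$ ($G = 2 - \left(-77 + \frac{51}{-107}\right) = 2 - \left(-77 + 51 \left(- \frac{1}{107}\right)\right) = 2 - \left(-77 - \frac{51}{107}\right) = 2 - - \frac{8290}{107} = 2 + \frac{8290}{107} = \frac{8504}{107} \approx 79.477$)
$15326 + G = 15326 + \frac{8504}{107} = \frac{1648386}{107}$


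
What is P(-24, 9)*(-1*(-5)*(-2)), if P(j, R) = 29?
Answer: -290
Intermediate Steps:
P(-24, 9)*(-1*(-5)*(-2)) = 29*(-1*(-5)*(-2)) = 29*(5*(-2)) = 29*(-10) = -290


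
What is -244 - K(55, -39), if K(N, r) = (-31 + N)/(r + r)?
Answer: -3168/13 ≈ -243.69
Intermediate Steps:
K(N, r) = (-31 + N)/(2*r) (K(N, r) = (-31 + N)/((2*r)) = (-31 + N)*(1/(2*r)) = (-31 + N)/(2*r))
-244 - K(55, -39) = -244 - (-31 + 55)/(2*(-39)) = -244 - (-1)*24/(2*39) = -244 - 1*(-4/13) = -244 + 4/13 = -3168/13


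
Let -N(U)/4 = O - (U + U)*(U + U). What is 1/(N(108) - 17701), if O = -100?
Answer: 1/169323 ≈ 5.9059e-6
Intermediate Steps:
N(U) = 400 + 16*U² (N(U) = -4*(-100 - (U + U)*(U + U)) = -4*(-100 - 2*U*2*U) = -4*(-100 - 4*U²) = 400 + 16*U²)
1/(N(108) - 17701) = 1/((400 + 16*108²) - 17701) = 1/((400 + 16*11664) - 17701) = 1/((400 + 186624) - 17701) = 1/(187024 - 17701) = 1/169323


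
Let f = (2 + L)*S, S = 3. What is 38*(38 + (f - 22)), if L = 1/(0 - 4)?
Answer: 1615/2 ≈ 807.50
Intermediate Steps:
L = -¼ (L = 1/(-4) = -¼ ≈ -0.25000)
f = 21/4 (f = (2 - ¼)*3 = (7/4)*3 = 21/4 ≈ 5.2500)
38*(38 + (f - 22)) = 38*(38 + (21/4 - 22)) = 38*(38 - 67/4) = 38*(85/4) = 1615/2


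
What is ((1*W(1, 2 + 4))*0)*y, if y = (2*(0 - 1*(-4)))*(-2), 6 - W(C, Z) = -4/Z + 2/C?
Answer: 0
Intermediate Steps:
W(C, Z) = 6 - 2/C + 4/Z (W(C, Z) = 6 - (-4/Z + 2/C) = 6 + (-2/C + 4/Z) = 6 - 2/C + 4/Z)
y = -16 (y = (2*(0 + 4))*(-2) = (2*4)*(-2) = 8*(-2) = -16)
((1*W(1, 2 + 4))*0)*y = ((1*(6 - 2/1 + 4/(2 + 4)))*0)*(-16) = ((1*(6 - 2*1 + 4/6))*0)*(-16) = ((1*(6 - 2 + 4*(⅙)))*0)*(-16) = ((1*(6 - 2 + ⅔))*0)*(-16) = ((1*(14/3))*0)*(-16) = ((14/3)*0)*(-16) = 0*(-16) = 0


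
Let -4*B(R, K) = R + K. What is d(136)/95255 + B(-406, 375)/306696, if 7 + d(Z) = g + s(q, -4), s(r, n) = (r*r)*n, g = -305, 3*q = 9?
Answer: -423967927/116857309920 ≈ -0.0036281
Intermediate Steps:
q = 3 (q = (⅓)*9 = 3)
s(r, n) = n*r² (s(r, n) = r²*n = n*r²)
d(Z) = -348 (d(Z) = -7 + (-305 - 4*3²) = -7 + (-305 - 4*9) = -7 + (-305 - 36) = -7 - 341 = -348)
B(R, K) = -K/4 - R/4 (B(R, K) = -(R + K)/4 = -(K + R)/4 = -K/4 - R/4)
d(136)/95255 + B(-406, 375)/306696 = -348/95255 + (-¼*375 - ¼*(-406))/306696 = -348*1/95255 + (-375/4 + 203/2)*(1/306696) = -348/95255 + (31/4)*(1/306696) = -348/95255 + 31/1226784 = -423967927/116857309920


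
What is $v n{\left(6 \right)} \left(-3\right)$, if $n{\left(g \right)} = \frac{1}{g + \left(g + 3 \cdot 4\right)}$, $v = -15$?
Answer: $\frac{15}{8} \approx 1.875$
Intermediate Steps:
$n{\left(g \right)} = \frac{1}{12 + 2 g}$ ($n{\left(g \right)} = \frac{1}{g + \left(g + 12\right)} = \frac{1}{g + \left(12 + g\right)} = \frac{1}{12 + 2 g}$)
$v n{\left(6 \right)} \left(-3\right) = - 15 \frac{1}{2 \left(6 + 6\right)} \left(-3\right) = - 15 \frac{1}{2 \cdot 12} \left(-3\right) = - 15 \cdot \frac{1}{2} \cdot \frac{1}{12} \left(-3\right) = \left(-15\right) \frac{1}{24} \left(-3\right) = \left(- \frac{5}{8}\right) \left(-3\right) = \frac{15}{8}$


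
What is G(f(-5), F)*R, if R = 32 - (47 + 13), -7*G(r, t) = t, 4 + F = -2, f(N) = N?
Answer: -24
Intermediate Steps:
F = -6 (F = -4 - 2 = -6)
G(r, t) = -t/7
R = -28 (R = 32 - 1*60 = 32 - 60 = -28)
G(f(-5), F)*R = -1/7*(-6)*(-28) = (6/7)*(-28) = -24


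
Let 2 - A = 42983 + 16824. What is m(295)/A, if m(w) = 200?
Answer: -40/11961 ≈ -0.0033442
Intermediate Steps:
A = -59805 (A = 2 - (42983 + 16824) = 2 - 1*59807 = 2 - 59807 = -59805)
m(295)/A = 200/(-59805) = 200*(-1/59805) = -40/11961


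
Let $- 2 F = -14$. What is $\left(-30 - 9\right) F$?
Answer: $-273$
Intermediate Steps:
$F = 7$ ($F = \left(- \frac{1}{2}\right) \left(-14\right) = 7$)
$\left(-30 - 9\right) F = \left(-30 - 9\right) 7 = \left(-39\right) 7 = -273$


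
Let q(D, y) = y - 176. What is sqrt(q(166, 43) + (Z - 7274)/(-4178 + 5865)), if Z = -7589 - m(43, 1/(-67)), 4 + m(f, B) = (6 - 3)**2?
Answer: I*sqrt(8236657)/241 ≈ 11.909*I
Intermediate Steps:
q(D, y) = -176 + y
m(f, B) = 5 (m(f, B) = -4 + (6 - 3)**2 = -4 + 3**2 = -4 + 9 = 5)
Z = -7594 (Z = -7589 - 1*5 = -7589 - 5 = -7594)
sqrt(q(166, 43) + (Z - 7274)/(-4178 + 5865)) = sqrt((-176 + 43) + (-7594 - 7274)/(-4178 + 5865)) = sqrt(-133 - 14868/1687) = sqrt(-133 - 14868*1/1687) = sqrt(-133 - 2124/241) = sqrt(-34177/241) = I*sqrt(8236657)/241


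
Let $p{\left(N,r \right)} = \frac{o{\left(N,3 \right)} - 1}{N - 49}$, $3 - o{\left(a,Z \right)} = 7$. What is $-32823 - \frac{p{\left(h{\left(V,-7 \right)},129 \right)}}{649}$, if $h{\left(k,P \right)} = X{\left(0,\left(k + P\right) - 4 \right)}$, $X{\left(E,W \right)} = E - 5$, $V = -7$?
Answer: $- \frac{1150314863}{35046} \approx -32823.0$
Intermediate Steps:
$o{\left(a,Z \right)} = -4$ ($o{\left(a,Z \right)} = 3 - 7 = -4$)
$X{\left(E,W \right)} = -5 + E$ ($X{\left(E,W \right)} = E - 5 = -5 + E$)
$h{\left(k,P \right)} = -5$ ($h{\left(k,P \right)} = -5 + 0 = -5$)
$p{\left(N,r \right)} = - \frac{5}{-49 + N}$ ($p{\left(N,r \right)} = \frac{-4 - 1}{N - 49} = - \frac{5}{-49 + N}$)
$-32823 - \frac{p{\left(h{\left(V,-7 \right)},129 \right)}}{649} = -32823 - \frac{\left(-5\right) \frac{1}{-49 - 5}}{649} = -32823 - - \frac{5}{-54} \cdot \frac{1}{649} = -32823 - \left(-5\right) \left(- \frac{1}{54}\right) \frac{1}{649} = -32823 - \frac{5}{54} \cdot \frac{1}{649} = -32823 - \frac{5}{35046} = - \frac{1150314863}{35046}$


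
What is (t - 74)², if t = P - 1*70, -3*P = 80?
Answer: 262144/9 ≈ 29127.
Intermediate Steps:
P = -80/3 (P = -⅓*80 = -80/3 ≈ -26.667)
t = -290/3 (t = -80/3 - 1*70 = -80/3 - 70 = -290/3 ≈ -96.667)
(t - 74)² = (-290/3 - 74)² = (-512/3)² = 262144/9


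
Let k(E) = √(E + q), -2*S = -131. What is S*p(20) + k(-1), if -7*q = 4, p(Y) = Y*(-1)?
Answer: -1310 + I*√77/7 ≈ -1310.0 + 1.2536*I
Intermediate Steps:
S = 131/2 (S = -½*(-131) = 131/2 ≈ 65.500)
p(Y) = -Y
q = -4/7 (q = -⅐*4 = -4/7 ≈ -0.57143)
k(E) = √(-4/7 + E) (k(E) = √(E - 4/7) = √(-4/7 + E))
S*p(20) + k(-1) = 131*(-1*20)/2 + √(-28 + 49*(-1))/7 = (131/2)*(-20) + √(-28 - 49)/7 = -1310 + √(-77)/7 = -1310 + (I*√77)/7 = -1310 + I*√77/7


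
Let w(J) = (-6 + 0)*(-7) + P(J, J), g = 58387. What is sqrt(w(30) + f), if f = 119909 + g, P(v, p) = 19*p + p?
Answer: 3*sqrt(19882) ≈ 423.01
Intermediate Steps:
P(v, p) = 20*p
w(J) = 42 + 20*J (w(J) = (-6 + 0)*(-7) + 20*J = -6*(-7) + 20*J = 42 + 20*J)
f = 178296 (f = 119909 + 58387 = 178296)
sqrt(w(30) + f) = sqrt((42 + 20*30) + 178296) = sqrt((42 + 600) + 178296) = sqrt(642 + 178296) = sqrt(178938) = 3*sqrt(19882)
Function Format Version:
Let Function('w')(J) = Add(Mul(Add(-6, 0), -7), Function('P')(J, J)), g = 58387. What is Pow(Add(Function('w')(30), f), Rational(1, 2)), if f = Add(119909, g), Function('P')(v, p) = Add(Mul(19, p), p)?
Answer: Mul(3, Pow(19882, Rational(1, 2))) ≈ 423.01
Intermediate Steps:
Function('P')(v, p) = Mul(20, p)
Function('w')(J) = Add(42, Mul(20, J)) (Function('w')(J) = Add(Mul(Add(-6, 0), -7), Mul(20, J)) = Add(Mul(-6, -7), Mul(20, J)) = Add(42, Mul(20, J)))
f = 178296 (f = Add(119909, 58387) = 178296)
Pow(Add(Function('w')(30), f), Rational(1, 2)) = Pow(Add(Add(42, Mul(20, 30)), 178296), Rational(1, 2)) = Pow(Add(Add(42, 600), 178296), Rational(1, 2)) = Pow(Add(642, 178296), Rational(1, 2)) = Pow(178938, Rational(1, 2)) = Mul(3, Pow(19882, Rational(1, 2)))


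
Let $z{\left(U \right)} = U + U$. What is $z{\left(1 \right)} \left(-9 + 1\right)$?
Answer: $-16$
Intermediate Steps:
$z{\left(U \right)} = 2 U$
$z{\left(1 \right)} \left(-9 + 1\right) = 2 \cdot 1 \left(-9 + 1\right) = 2 \left(-8\right) = -16$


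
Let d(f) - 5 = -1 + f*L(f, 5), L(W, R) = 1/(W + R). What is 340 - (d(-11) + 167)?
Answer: 1003/6 ≈ 167.17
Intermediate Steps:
L(W, R) = 1/(R + W)
d(f) = 4 + f/(5 + f) (d(f) = 5 + (-1 + f/(5 + f)) = 4 + f/(5 + f))
340 - (d(-11) + 167) = 340 - (5*(4 - 11)/(5 - 11) + 167) = 340 - (5*(-7)/(-6) + 167) = 340 - (5*(-1/6)*(-7) + 167) = 340 - (35/6 + 167) = 340 - 1*1037/6 = 340 - 1037/6 = 1003/6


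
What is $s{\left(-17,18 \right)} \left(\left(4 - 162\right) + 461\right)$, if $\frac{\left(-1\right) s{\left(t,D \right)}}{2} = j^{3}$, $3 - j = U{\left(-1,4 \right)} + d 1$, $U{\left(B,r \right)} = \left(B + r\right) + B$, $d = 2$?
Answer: $606$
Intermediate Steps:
$U{\left(B,r \right)} = r + 2 B$
$j = -1$ ($j = 3 - \left(\left(4 + 2 \left(-1\right)\right) + 2 \cdot 1\right) = 3 - \left(\left(4 - 2\right) + 2\right) = 3 - \left(2 + 2\right) = 3 - 4 = -1$)
$s{\left(t,D \right)} = 2$ ($s{\left(t,D \right)} = - 2 \left(-1\right)^{3} = \left(-2\right) \left(-1\right) = 2$)
$s{\left(-17,18 \right)} \left(\left(4 - 162\right) + 461\right) = 2 \left(\left(4 - 162\right) + 461\right) = 2 \left(-158 + 461\right) = 2 \cdot 303 = 606$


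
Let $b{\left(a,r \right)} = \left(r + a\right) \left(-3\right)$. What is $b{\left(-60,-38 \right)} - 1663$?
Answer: $-1369$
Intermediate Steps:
$b{\left(a,r \right)} = - 3 a - 3 r$ ($b{\left(a,r \right)} = \left(a + r\right) \left(-3\right) = - 3 a - 3 r$)
$b{\left(-60,-38 \right)} - 1663 = \left(\left(-3\right) \left(-60\right) - -114\right) - 1663 = \left(180 + 114\right) - 1663 = 294 - 1663 = -1369$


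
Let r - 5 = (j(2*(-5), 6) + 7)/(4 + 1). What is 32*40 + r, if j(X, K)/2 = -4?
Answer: 6424/5 ≈ 1284.8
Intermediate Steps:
j(X, K) = -8 (j(X, K) = 2*(-4) = -8)
r = 24/5 (r = 5 + (-8 + 7)/(4 + 1) = 5 - 1/5 = 5 - 1*⅕ = 5 - ⅕ = 24/5 ≈ 4.8000)
32*40 + r = 32*40 + 24/5 = 1280 + 24/5 = 6424/5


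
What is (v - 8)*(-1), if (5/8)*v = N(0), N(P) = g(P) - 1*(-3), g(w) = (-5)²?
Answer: -184/5 ≈ -36.800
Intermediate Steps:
g(w) = 25
N(P) = 28 (N(P) = 25 - 1*(-3) = 25 + 3 = 28)
v = 224/5 (v = (8/5)*28 = 224/5 ≈ 44.800)
(v - 8)*(-1) = (224/5 - 8)*(-1) = (184/5)*(-1) = -184/5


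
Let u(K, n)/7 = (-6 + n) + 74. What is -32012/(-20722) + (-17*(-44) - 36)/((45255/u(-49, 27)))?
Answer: 160859366/13396773 ≈ 12.007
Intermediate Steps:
u(K, n) = 476 + 7*n (u(K, n) = 7*((-6 + n) + 74) = 7*(68 + n) = 476 + 7*n)
-32012/(-20722) + (-17*(-44) - 36)/((45255/u(-49, 27))) = -32012/(-20722) + (-17*(-44) - 36)/((45255/(476 + 7*27))) = -32012*(-1/20722) + (748 - 36)/((45255/(476 + 189))) = 16006/10361 + 712/((45255/665)) = 16006/10361 + 712/((45255*(1/665))) = 16006/10361 + 712/(1293/19) = 16006/10361 + 712*(19/1293) = 16006/10361 + 13528/1293 = 160859366/13396773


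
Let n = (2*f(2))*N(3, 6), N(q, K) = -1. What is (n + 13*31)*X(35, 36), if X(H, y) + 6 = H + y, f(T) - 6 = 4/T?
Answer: 25155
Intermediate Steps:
f(T) = 6 + 4/T
n = -16 (n = (2*(6 + 4/2))*(-1) = (2*(6 + 4*(½)))*(-1) = (2*(6 + 2))*(-1) = (2*8)*(-1) = 16*(-1) = -16)
X(H, y) = -6 + H + y (X(H, y) = -6 + (H + y) = -6 + H + y)
(n + 13*31)*X(35, 36) = (-16 + 13*31)*(-6 + 35 + 36) = (-16 + 403)*65 = 387*65 = 25155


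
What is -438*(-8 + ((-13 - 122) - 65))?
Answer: 91104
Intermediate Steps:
-438*(-8 + ((-13 - 122) - 65)) = -438*(-8 + (-135 - 65)) = -438*(-8 - 200) = -438*(-208) = 91104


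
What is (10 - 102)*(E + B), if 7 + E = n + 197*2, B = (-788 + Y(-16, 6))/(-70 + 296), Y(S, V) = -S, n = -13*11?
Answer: -2501112/113 ≈ -22134.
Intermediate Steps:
n = -143
B = -386/113 (B = (-788 - 1*(-16))/(-70 + 296) = (-788 + 16)/226 = -772*1/226 = -386/113 ≈ -3.4159)
E = 244 (E = -7 + (-143 + 197*2) = -7 + (-143 + 394) = -7 + 251 = 244)
(10 - 102)*(E + B) = (10 - 102)*(244 - 386/113) = -92*27186/113 = -2501112/113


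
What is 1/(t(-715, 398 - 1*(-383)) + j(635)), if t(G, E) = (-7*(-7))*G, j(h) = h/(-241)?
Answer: -241/8444070 ≈ -2.8541e-5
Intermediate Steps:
j(h) = -h/241 (j(h) = h*(-1/241) = -h/241)
t(G, E) = 49*G
1/(t(-715, 398 - 1*(-383)) + j(635)) = 1/(49*(-715) - 1/241*635) = 1/(-35035 - 635/241) = 1/(-8444070/241) = -241/8444070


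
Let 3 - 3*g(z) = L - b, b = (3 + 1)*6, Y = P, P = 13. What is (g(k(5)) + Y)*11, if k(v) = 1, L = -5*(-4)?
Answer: 506/3 ≈ 168.67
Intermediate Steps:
L = 20
Y = 13
b = 24 (b = 4*6 = 24)
g(z) = 7/3 (g(z) = 1 - (20 - 1*24)/3 = 1 - (20 - 24)/3 = 1 - 1/3*(-4) = 1 + 4/3 = 7/3)
(g(k(5)) + Y)*11 = (7/3 + 13)*11 = (46/3)*11 = 506/3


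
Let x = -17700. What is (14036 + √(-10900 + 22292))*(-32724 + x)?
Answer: -707751264 - 403392*√178 ≈ -7.1313e+8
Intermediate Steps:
(14036 + √(-10900 + 22292))*(-32724 + x) = (14036 + √(-10900 + 22292))*(-32724 - 17700) = (14036 + √11392)*(-50424) = (14036 + 8*√178)*(-50424) = -707751264 - 403392*√178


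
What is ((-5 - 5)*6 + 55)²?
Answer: 25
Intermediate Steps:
((-5 - 5)*6 + 55)² = (-10*6 + 55)² = (-60 + 55)² = (-5)² = 25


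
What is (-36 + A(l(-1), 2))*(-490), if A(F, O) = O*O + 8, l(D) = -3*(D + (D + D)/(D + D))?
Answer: 11760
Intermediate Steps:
l(D) = -3 - 3*D (l(D) = -3*(D + (2*D)/((2*D))) = -3*(D + (2*D)*(1/(2*D))) = -3*(D + 1) = -3*(1 + D) = -3 - 3*D)
A(F, O) = 8 + O² (A(F, O) = O² + 8 = 8 + O²)
(-36 + A(l(-1), 2))*(-490) = (-36 + (8 + 2²))*(-490) = (-36 + (8 + 4))*(-490) = (-36 + 12)*(-490) = -24*(-490) = 11760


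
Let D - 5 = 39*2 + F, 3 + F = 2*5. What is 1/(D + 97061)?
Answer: 1/97151 ≈ 1.0293e-5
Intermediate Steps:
F = 7 (F = -3 + 2*5 = -3 + 10 = 7)
D = 90 (D = 5 + (39*2 + 7) = 5 + (78 + 7) = 5 + 85 = 90)
1/(D + 97061) = 1/(90 + 97061) = 1/97151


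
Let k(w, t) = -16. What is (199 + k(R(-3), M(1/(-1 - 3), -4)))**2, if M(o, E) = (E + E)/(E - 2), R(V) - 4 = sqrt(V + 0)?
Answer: 33489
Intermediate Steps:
R(V) = 4 + sqrt(V) (R(V) = 4 + sqrt(V + 0) = 4 + sqrt(V))
M(o, E) = 2*E/(-2 + E) (M(o, E) = (2*E)/(-2 + E) = 2*E/(-2 + E))
(199 + k(R(-3), M(1/(-1 - 3), -4)))**2 = (199 - 16)**2 = 183**2 = 33489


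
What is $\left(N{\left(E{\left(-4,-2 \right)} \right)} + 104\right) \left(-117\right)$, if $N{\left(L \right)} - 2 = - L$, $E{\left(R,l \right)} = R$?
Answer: $-12870$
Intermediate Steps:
$N{\left(L \right)} = 2 - L$
$\left(N{\left(E{\left(-4,-2 \right)} \right)} + 104\right) \left(-117\right) = \left(\left(2 - -4\right) + 104\right) \left(-117\right) = \left(\left(2 + 4\right) + 104\right) \left(-117\right) = \left(6 + 104\right) \left(-117\right) = 110 \left(-117\right) = -12870$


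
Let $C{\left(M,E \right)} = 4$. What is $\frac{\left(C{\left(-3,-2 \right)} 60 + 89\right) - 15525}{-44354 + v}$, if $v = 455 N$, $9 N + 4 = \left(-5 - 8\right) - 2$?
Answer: $\frac{136764}{407831} \approx 0.33534$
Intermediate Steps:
$N = - \frac{19}{9}$ ($N = - \frac{4}{9} + \frac{\left(-5 - 8\right) - 2}{9} = - \frac{4}{9} + \frac{-13 - 2}{9} = - \frac{4}{9} + \frac{1}{9} \left(-15\right) = - \frac{4}{9} - \frac{5}{3} = - \frac{19}{9} \approx -2.1111$)
$v = - \frac{8645}{9}$ ($v = 455 \left(- \frac{19}{9}\right) = - \frac{8645}{9} \approx -960.56$)
$\frac{\left(C{\left(-3,-2 \right)} 60 + 89\right) - 15525}{-44354 + v} = \frac{\left(4 \cdot 60 + 89\right) - 15525}{-44354 - \frac{8645}{9}} = \frac{\left(240 + 89\right) - 15525}{- \frac{407831}{9}} = \left(329 - 15525\right) \left(- \frac{9}{407831}\right) = \left(-15196\right) \left(- \frac{9}{407831}\right) = \frac{136764}{407831}$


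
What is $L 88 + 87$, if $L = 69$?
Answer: $6159$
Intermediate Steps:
$L 88 + 87 = 69 \cdot 88 + 87 = 6072 + 87 = 6159$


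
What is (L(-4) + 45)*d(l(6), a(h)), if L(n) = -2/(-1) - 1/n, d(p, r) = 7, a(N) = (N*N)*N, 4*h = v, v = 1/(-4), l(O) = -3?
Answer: 1323/4 ≈ 330.75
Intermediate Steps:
v = -¼ ≈ -0.25000
h = -1/16 (h = (¼)*(-¼) = -1/16 ≈ -0.062500)
a(N) = N³ (a(N) = N²*N = N³)
L(n) = 2 - 1/n (L(n) = -2*(-1) - 1/n = 2 - 1/n)
(L(-4) + 45)*d(l(6), a(h)) = ((2 - 1/(-4)) + 45)*7 = ((2 - 1*(-¼)) + 45)*7 = ((2 + ¼) + 45)*7 = (9/4 + 45)*7 = (189/4)*7 = 1323/4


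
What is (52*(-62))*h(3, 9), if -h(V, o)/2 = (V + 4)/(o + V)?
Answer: 11284/3 ≈ 3761.3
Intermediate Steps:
h(V, o) = -2*(4 + V)/(V + o) (h(V, o) = -2*(V + 4)/(o + V) = -2*(4 + V)/(V + o))
(52*(-62))*h(3, 9) = (52*(-62))*(2*(-4 - 1*3)/(3 + 9)) = -6448*(-4 - 3)/12 = -6448*(-7)/12 = -3224*(-7/6) = 11284/3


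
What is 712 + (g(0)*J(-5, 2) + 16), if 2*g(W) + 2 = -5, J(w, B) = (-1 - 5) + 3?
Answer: 1477/2 ≈ 738.50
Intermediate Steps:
J(w, B) = -3 (J(w, B) = -6 + 3 = -3)
g(W) = -7/2 (g(W) = -1 + (1/2)*(-5) = -1 - 5/2 = -7/2)
712 + (g(0)*J(-5, 2) + 16) = 712 + (-7/2*(-3) + 16) = 712 + (21/2 + 16) = 712 + 53/2 = 1477/2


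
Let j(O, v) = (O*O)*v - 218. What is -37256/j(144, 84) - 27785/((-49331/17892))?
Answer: 432900697225792/42957582793 ≈ 10077.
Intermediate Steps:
j(O, v) = -218 + v*O² (j(O, v) = O²*v - 218 = v*O² - 218 = -218 + v*O²)
-37256/j(144, 84) - 27785/((-49331/17892)) = -37256/(-218 + 84*144²) - 27785/((-49331/17892)) = -37256/(-218 + 84*20736) - 27785/((-49331*1/17892)) = -37256/(-218 + 1741824) - 27785/(-49331/17892) = -37256/1741606 - 27785*(-17892/49331) = -37256*1/1741606 + 497129220/49331 = -18628/870803 + 497129220/49331 = 432900697225792/42957582793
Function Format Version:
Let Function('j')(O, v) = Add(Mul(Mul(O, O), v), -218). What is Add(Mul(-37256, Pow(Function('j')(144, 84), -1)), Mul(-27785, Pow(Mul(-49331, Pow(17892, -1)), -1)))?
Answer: Rational(432900697225792, 42957582793) ≈ 10077.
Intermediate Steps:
Function('j')(O, v) = Add(-218, Mul(v, Pow(O, 2))) (Function('j')(O, v) = Add(Mul(Pow(O, 2), v), -218) = Add(Mul(v, Pow(O, 2)), -218) = Add(-218, Mul(v, Pow(O, 2))))
Add(Mul(-37256, Pow(Function('j')(144, 84), -1)), Mul(-27785, Pow(Mul(-49331, Pow(17892, -1)), -1))) = Add(Mul(-37256, Pow(Add(-218, Mul(84, Pow(144, 2))), -1)), Mul(-27785, Pow(Mul(-49331, Pow(17892, -1)), -1))) = Add(Mul(-37256, Pow(Add(-218, Mul(84, 20736)), -1)), Mul(-27785, Pow(Mul(-49331, Rational(1, 17892)), -1))) = Add(Mul(-37256, Pow(Add(-218, 1741824), -1)), Mul(-27785, Pow(Rational(-49331, 17892), -1))) = Add(Mul(-37256, Pow(1741606, -1)), Mul(-27785, Rational(-17892, 49331))) = Add(Mul(-37256, Rational(1, 1741606)), Rational(497129220, 49331)) = Add(Rational(-18628, 870803), Rational(497129220, 49331)) = Rational(432900697225792, 42957582793)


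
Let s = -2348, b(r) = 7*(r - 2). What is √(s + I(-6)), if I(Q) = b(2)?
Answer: 2*I*√587 ≈ 48.456*I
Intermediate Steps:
b(r) = -14 + 7*r (b(r) = 7*(-2 + r) = -14 + 7*r)
I(Q) = 0 (I(Q) = -14 + 7*2 = -14 + 14 = 0)
√(s + I(-6)) = √(-2348 + 0) = √(-2348) = 2*I*√587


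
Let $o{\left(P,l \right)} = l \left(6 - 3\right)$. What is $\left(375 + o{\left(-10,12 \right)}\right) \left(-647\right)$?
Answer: $-265917$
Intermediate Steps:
$o{\left(P,l \right)} = 3 l$ ($o{\left(P,l \right)} = l 3 = 3 l$)
$\left(375 + o{\left(-10,12 \right)}\right) \left(-647\right) = \left(375 + 3 \cdot 12\right) \left(-647\right) = \left(375 + 36\right) \left(-647\right) = 411 \left(-647\right) = -265917$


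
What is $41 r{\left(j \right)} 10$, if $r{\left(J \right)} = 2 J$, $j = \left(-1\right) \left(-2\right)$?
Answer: $1640$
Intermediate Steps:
$j = 2$
$41 r{\left(j \right)} 10 = 41 \cdot 2 \cdot 2 \cdot 10 = 41 \cdot 4 \cdot 10 = 164 \cdot 10 = 1640$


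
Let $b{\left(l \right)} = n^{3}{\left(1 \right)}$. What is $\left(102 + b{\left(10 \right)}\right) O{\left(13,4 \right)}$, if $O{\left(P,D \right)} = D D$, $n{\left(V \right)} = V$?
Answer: $1648$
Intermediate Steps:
$O{\left(P,D \right)} = D^{2}$
$b{\left(l \right)} = 1$ ($b{\left(l \right)} = 1^{3} = 1$)
$\left(102 + b{\left(10 \right)}\right) O{\left(13,4 \right)} = \left(102 + 1\right) 4^{2} = 103 \cdot 16 = 1648$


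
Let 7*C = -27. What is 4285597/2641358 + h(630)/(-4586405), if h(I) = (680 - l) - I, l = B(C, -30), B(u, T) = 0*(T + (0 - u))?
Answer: 3931070288177/2422867507598 ≈ 1.6225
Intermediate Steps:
C = -27/7 (C = (⅐)*(-27) = -27/7 ≈ -3.8571)
B(u, T) = 0 (B(u, T) = 0*(T - u) = 0)
l = 0
h(I) = 680 - I (h(I) = (680 - 1*0) - I = (680 + 0) - I = 680 - I)
4285597/2641358 + h(630)/(-4586405) = 4285597/2641358 + (680 - 1*630)/(-4586405) = 4285597*(1/2641358) + (680 - 630)*(-1/4586405) = 4285597/2641358 + 50*(-1/4586405) = 4285597/2641358 - 10/917281 = 3931070288177/2422867507598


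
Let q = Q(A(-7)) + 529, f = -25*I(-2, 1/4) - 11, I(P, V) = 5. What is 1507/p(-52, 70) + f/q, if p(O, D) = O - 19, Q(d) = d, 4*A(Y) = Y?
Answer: -3216887/149739 ≈ -21.483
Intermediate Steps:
A(Y) = Y/4
p(O, D) = -19 + O
f = -136 (f = -25*5 - 11 = -125 - 11 = -136)
q = 2109/4 (q = (¼)*(-7) + 529 = -7/4 + 529 = 2109/4 ≈ 527.25)
1507/p(-52, 70) + f/q = 1507/(-19 - 52) - 136/2109/4 = 1507/(-71) - 136*4/2109 = 1507*(-1/71) - 544/2109 = -1507/71 - 544/2109 = -3216887/149739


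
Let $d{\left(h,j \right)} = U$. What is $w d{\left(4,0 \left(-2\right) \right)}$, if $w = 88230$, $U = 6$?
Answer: $529380$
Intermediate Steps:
$d{\left(h,j \right)} = 6$
$w d{\left(4,0 \left(-2\right) \right)} = 88230 \cdot 6 = 529380$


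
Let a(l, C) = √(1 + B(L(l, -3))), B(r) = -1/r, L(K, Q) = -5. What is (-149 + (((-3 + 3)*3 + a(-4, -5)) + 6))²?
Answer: (-715 + √30)²/25 ≈ 20137.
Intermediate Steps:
a(l, C) = √30/5 (a(l, C) = √(1 - 1/(-5)) = √(1 - 1*(-⅕)) = √(1 + ⅕) = √(6/5) = √30/5)
(-149 + (((-3 + 3)*3 + a(-4, -5)) + 6))² = (-149 + (((-3 + 3)*3 + √30/5) + 6))² = (-149 + ((0*3 + √30/5) + 6))² = (-149 + ((0 + √30/5) + 6))² = (-149 + (√30/5 + 6))² = (-149 + (6 + √30/5))² = (-143 + √30/5)²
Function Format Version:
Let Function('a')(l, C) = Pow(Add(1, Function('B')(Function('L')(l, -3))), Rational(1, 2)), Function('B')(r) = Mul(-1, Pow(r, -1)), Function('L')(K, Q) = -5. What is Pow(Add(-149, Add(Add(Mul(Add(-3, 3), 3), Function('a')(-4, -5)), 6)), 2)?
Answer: Mul(Rational(1, 25), Pow(Add(-715, Pow(30, Rational(1, 2))), 2)) ≈ 20137.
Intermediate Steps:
Function('a')(l, C) = Mul(Rational(1, 5), Pow(30, Rational(1, 2))) (Function('a')(l, C) = Pow(Add(1, Mul(-1, Pow(-5, -1))), Rational(1, 2)) = Pow(Add(1, Mul(-1, Rational(-1, 5))), Rational(1, 2)) = Pow(Add(1, Rational(1, 5)), Rational(1, 2)) = Pow(Rational(6, 5), Rational(1, 2)) = Mul(Rational(1, 5), Pow(30, Rational(1, 2))))
Pow(Add(-149, Add(Add(Mul(Add(-3, 3), 3), Function('a')(-4, -5)), 6)), 2) = Pow(Add(-149, Add(Add(Mul(Add(-3, 3), 3), Mul(Rational(1, 5), Pow(30, Rational(1, 2)))), 6)), 2) = Pow(Add(-149, Add(Add(Mul(0, 3), Mul(Rational(1, 5), Pow(30, Rational(1, 2)))), 6)), 2) = Pow(Add(-149, Add(Add(0, Mul(Rational(1, 5), Pow(30, Rational(1, 2)))), 6)), 2) = Pow(Add(-149, Add(Mul(Rational(1, 5), Pow(30, Rational(1, 2))), 6)), 2) = Pow(Add(-149, Add(6, Mul(Rational(1, 5), Pow(30, Rational(1, 2))))), 2) = Pow(Add(-143, Mul(Rational(1, 5), Pow(30, Rational(1, 2)))), 2)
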